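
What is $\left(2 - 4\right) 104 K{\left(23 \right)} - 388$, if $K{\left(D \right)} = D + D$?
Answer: $-9956$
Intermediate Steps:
$K{\left(D \right)} = 2 D$
$\left(2 - 4\right) 104 K{\left(23 \right)} - 388 = \left(2 - 4\right) 104 \cdot 2 \cdot 23 - 388 = \left(2 - 4\right) 104 \cdot 46 - 388 = \left(-2\right) 104 \cdot 46 - 388 = \left(-208\right) 46 - 388 = -9568 - 388 = -9956$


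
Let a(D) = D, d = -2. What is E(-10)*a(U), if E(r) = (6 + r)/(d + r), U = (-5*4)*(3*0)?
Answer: 0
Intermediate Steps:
U = 0 (U = -20*0 = 0)
E(r) = (6 + r)/(-2 + r)
E(-10)*a(U) = ((6 - 10)/(-2 - 10))*0 = (-4/(-12))*0 = -1/12*(-4)*0 = (⅓)*0 = 0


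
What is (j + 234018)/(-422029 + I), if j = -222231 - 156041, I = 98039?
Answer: 72127/161995 ≈ 0.44524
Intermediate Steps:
j = -378272
(j + 234018)/(-422029 + I) = (-378272 + 234018)/(-422029 + 98039) = -144254/(-323990) = -144254*(-1/323990) = 72127/161995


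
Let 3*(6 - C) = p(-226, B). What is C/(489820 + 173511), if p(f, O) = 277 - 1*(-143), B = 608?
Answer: -134/663331 ≈ -0.00020201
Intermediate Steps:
p(f, O) = 420 (p(f, O) = 277 + 143 = 420)
C = -134 (C = 6 - 1/3*420 = 6 - 140 = -134)
C/(489820 + 173511) = -134/(489820 + 173511) = -134/663331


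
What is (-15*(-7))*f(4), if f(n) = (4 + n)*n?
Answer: 3360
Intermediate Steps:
f(n) = n*(4 + n)
(-15*(-7))*f(4) = (-15*(-7))*(4*(4 + 4)) = 105*(4*8) = 105*32 = 3360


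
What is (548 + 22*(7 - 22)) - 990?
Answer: -772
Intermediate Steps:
(548 + 22*(7 - 22)) - 990 = (548 + 22*(-15)) - 990 = (548 - 330) - 990 = 218 - 990 = -772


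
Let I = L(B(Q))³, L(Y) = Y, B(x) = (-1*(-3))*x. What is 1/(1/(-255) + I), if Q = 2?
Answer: 255/55079 ≈ 0.0046297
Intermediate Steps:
B(x) = 3*x
I = 216 (I = (3*2)³ = 6³ = 216)
1/(1/(-255) + I) = 1/(1/(-255) + 216) = 1/(-1/255 + 216) = 1/(55079/255) = 255/55079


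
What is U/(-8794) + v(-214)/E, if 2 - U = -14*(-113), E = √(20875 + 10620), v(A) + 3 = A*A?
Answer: 790/4397 + 45793*√31495/31495 ≈ 258.21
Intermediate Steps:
v(A) = -3 + A² (v(A) = -3 + A*A = -3 + A²)
E = √31495 ≈ 177.47
U = -1580 (U = 2 - (-14)*(-113) = 2 - 1*1582 = 2 - 1582 = -1580)
U/(-8794) + v(-214)/E = -1580/(-8794) + (-3 + (-214)²)/(√31495) = -1580*(-1/8794) + (-3 + 45796)*(√31495/31495) = 790/4397 + 45793*(√31495/31495) = 790/4397 + 45793*√31495/31495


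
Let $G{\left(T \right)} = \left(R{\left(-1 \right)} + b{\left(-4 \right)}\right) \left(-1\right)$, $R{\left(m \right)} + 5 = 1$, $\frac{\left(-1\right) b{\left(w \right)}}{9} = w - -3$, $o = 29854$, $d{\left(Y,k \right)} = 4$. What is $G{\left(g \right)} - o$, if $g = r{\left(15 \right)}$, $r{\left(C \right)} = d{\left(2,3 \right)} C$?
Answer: $-29859$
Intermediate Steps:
$r{\left(C \right)} = 4 C$
$g = 60$ ($g = 4 \cdot 15 = 60$)
$b{\left(w \right)} = -27 - 9 w$ ($b{\left(w \right)} = - 9 \left(w - -3\right) = - 9 \left(w + 3\right) = - 9 \left(3 + w\right) = -27 - 9 w$)
$R{\left(m \right)} = -4$ ($R{\left(m \right)} = -5 + 1 = -4$)
$G{\left(T \right)} = -5$ ($G{\left(T \right)} = \left(-4 - -9\right) \left(-1\right) = \left(-4 + \left(-27 + 36\right)\right) \left(-1\right) = \left(-4 + 9\right) \left(-1\right) = 5 \left(-1\right) = -5$)
$G{\left(g \right)} - o = -5 - 29854 = -29859$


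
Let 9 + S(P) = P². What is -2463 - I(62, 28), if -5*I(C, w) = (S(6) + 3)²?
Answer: -2283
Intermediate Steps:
S(P) = -9 + P²
I(C, w) = -180 (I(C, w) = -((-9 + 6²) + 3)²/5 = -((-9 + 36) + 3)²/5 = -(27 + 3)²/5 = -⅕*30² = -⅕*900 = -180)
-2463 - I(62, 28) = -2463 - 1*(-180) = -2463 + 180 = -2283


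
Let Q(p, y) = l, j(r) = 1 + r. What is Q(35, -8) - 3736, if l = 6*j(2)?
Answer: -3718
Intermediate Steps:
l = 18 (l = 6*(1 + 2) = 6*3 = 18)
Q(p, y) = 18
Q(35, -8) - 3736 = 18 - 3736 = -3718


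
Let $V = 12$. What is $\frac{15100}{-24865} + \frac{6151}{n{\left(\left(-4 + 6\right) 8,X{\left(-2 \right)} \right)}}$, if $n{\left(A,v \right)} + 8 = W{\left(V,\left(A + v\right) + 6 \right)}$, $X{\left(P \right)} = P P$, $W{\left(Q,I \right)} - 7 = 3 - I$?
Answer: $- \frac{30661403}{119352} \approx -256.9$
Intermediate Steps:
$W{\left(Q,I \right)} = 10 - I$ ($W{\left(Q,I \right)} = 7 - \left(-3 + I\right) = 10 - I$)
$X{\left(P \right)} = P^{2}$
$n{\left(A,v \right)} = -4 - A - v$ ($n{\left(A,v \right)} = -8 - \left(-4 + A + v\right) = -4 - A - v$)
$\frac{15100}{-24865} + \frac{6151}{n{\left(\left(-4 + 6\right) 8,X{\left(-2 \right)} \right)}} = \frac{15100}{-24865} + \frac{6151}{-4 - \left(-4 + 6\right) 8 - \left(-2\right)^{2}} = 15100 \left(- \frac{1}{24865}\right) + \frac{6151}{-4 - 2 \cdot 8 - 4} = - \frac{3020}{4973} + \frac{6151}{-4 - 16 - 4} = - \frac{3020}{4973} + \frac{6151}{-24} = - \frac{3020}{4973} + 6151 \left(- \frac{1}{24}\right) = - \frac{3020}{4973} - \frac{6151}{24} = - \frac{30661403}{119352}$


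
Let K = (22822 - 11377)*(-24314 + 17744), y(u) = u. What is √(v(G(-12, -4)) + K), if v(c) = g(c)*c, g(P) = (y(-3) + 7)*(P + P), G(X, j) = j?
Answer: I*√75193522 ≈ 8671.4*I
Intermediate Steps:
g(P) = 8*P (g(P) = (-3 + 7)*(P + P) = 4*(2*P) = 8*P)
v(c) = 8*c² (v(c) = (8*c)*c = 8*c²)
K = -75193650 (K = 11445*(-6570) = -75193650)
√(v(G(-12, -4)) + K) = √(8*(-4)² - 75193650) = √(8*16 - 75193650) = √(128 - 75193650) = √(-75193522) = I*√75193522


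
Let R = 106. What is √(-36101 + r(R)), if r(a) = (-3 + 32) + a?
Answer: 7*I*√734 ≈ 189.65*I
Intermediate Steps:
r(a) = 29 + a
√(-36101 + r(R)) = √(-36101 + (29 + 106)) = √(-36101 + 135) = √(-35966) = 7*I*√734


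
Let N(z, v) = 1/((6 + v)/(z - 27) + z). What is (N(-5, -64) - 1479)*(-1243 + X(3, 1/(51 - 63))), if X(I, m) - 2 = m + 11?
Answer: 1113643645/612 ≈ 1.8197e+6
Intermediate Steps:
X(I, m) = 13 + m (X(I, m) = 2 + (m + 11) = 2 + (11 + m) = 13 + m)
N(z, v) = 1/(z + (6 + v)/(-27 + z)) (N(z, v) = 1/((6 + v)/(-27 + z) + z) = 1/(z + (6 + v)/(-27 + z)))
(N(-5, -64) - 1479)*(-1243 + X(3, 1/(51 - 63))) = ((-27 - 5)/(6 - 64 + (-5)² - 27*(-5)) - 1479)*(-1243 + (13 + 1/(51 - 63))) = (-32/(6 - 64 + 25 + 135) - 1479)*(-1243 + (13 + 1/(-12))) = (-32/102 - 1479)*(-1243 + (13 - 1/12)) = ((1/102)*(-32) - 1479)*(-1243 + 155/12) = (-16/51 - 1479)*(-14761/12) = -75445/51*(-14761/12) = 1113643645/612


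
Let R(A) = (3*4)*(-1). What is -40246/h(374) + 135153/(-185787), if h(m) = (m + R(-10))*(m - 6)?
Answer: -1415651425/1374988944 ≈ -1.0296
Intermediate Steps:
R(A) = -12 (R(A) = 12*(-1) = -12)
h(m) = (-12 + m)*(-6 + m) (h(m) = (m - 12)*(m - 6) = (-12 + m)*(-6 + m))
-40246/h(374) + 135153/(-185787) = -40246/(72 + 374² - 18*374) + 135153/(-185787) = -40246/(72 + 139876 - 6732) + 135153*(-1/185787) = -40246/133216 - 15017/20643 = -40246*1/133216 - 15017/20643 = -20123/66608 - 15017/20643 = -1415651425/1374988944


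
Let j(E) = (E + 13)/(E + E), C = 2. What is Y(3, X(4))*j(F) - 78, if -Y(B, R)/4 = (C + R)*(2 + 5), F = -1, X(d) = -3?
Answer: -246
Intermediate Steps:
Y(B, R) = -56 - 28*R (Y(B, R) = -4*(2 + R)*(2 + 5) = -4*(2 + R)*7 = -4*(14 + 7*R) = -56 - 28*R)
j(E) = (13 + E)/(2*E) (j(E) = (13 + E)/((2*E)) = (13 + E)*(1/(2*E)) = (13 + E)/(2*E))
Y(3, X(4))*j(F) - 78 = (-56 - 28*(-3))*((½)*(13 - 1)/(-1)) - 78 = (-56 + 84)*((½)*(-1)*12) - 78 = 28*(-6) - 78 = -168 - 78 = -246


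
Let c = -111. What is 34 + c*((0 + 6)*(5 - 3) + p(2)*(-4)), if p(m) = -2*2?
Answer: -3074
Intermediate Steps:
p(m) = -4
34 + c*((0 + 6)*(5 - 3) + p(2)*(-4)) = 34 - 111*((0 + 6)*(5 - 3) - 4*(-4)) = 34 - 111*(6*2 + 16) = 34 - 111*(12 + 16) = 34 - 111*28 = 34 - 3108 = -3074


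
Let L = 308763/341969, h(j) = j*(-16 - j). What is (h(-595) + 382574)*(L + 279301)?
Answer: 3636068881293808/341969 ≈ 1.0633e+10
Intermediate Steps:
L = 308763/341969 (L = 308763*(1/341969) = 308763/341969 ≈ 0.90290)
(h(-595) + 382574)*(L + 279301) = (-1*(-595)*(16 - 595) + 382574)*(308763/341969 + 279301) = (-1*(-595)*(-579) + 382574)*(95512592432/341969) = (-344505 + 382574)*(95512592432/341969) = 38069*(95512592432/341969) = 3636068881293808/341969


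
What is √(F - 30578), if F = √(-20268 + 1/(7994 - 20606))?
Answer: √(-1215953617608 + 6306*I*√805969913601)/6306 ≈ 0.40707 + 174.87*I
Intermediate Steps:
F = I*√805969913601/6306 (F = √(-20268 + 1/(-12612)) = √(-20268 - 1/12612) = √(-255620017/12612) = I*√805969913601/6306 ≈ 142.37*I)
√(F - 30578) = √(I*√805969913601/6306 - 30578) = √(-30578 + I*√805969913601/6306)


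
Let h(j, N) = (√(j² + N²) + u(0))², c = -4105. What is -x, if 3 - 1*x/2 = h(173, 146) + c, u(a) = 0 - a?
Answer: 94274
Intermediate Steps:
u(a) = -a
h(j, N) = N² + j² (h(j, N) = (√(j² + N²) - 1*0)² = (√(N² + j²) + 0)² = (√(N² + j²))² = N² + j²)
x = -94274 (x = 6 - 2*((146² + 173²) - 4105) = 6 - 2*((21316 + 29929) - 4105) = 6 - 2*(51245 - 4105) = 6 - 2*47140 = 6 - 94280 = -94274)
-x = -1*(-94274) = 94274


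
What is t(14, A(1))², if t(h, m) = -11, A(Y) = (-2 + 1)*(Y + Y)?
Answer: 121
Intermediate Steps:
A(Y) = -2*Y
t(14, A(1))² = (-11)² = 121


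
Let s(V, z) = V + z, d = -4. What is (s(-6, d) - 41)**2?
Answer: 2601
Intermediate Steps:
(s(-6, d) - 41)**2 = ((-6 - 4) - 41)**2 = (-10 - 41)**2 = (-51)**2 = 2601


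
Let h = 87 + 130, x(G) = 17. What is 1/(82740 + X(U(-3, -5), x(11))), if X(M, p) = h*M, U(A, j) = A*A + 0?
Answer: 1/84693 ≈ 1.1807e-5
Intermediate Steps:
U(A, j) = A² (U(A, j) = A² + 0 = A²)
h = 217
X(M, p) = 217*M
1/(82740 + X(U(-3, -5), x(11))) = 1/(82740 + 217*(-3)²) = 1/(82740 + 217*9) = 1/(82740 + 1953) = 1/84693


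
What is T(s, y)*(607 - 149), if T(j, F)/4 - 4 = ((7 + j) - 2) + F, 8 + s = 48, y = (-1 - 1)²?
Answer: 97096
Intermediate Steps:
y = 4 (y = (-2)² = 4)
s = 40 (s = -8 + 48 = 40)
T(j, F) = 36 + 4*F + 4*j (T(j, F) = 16 + 4*(((7 + j) - 2) + F) = 16 + 4*((5 + j) + F) = 16 + 4*(5 + F + j) = 16 + (20 + 4*F + 4*j) = 36 + 4*F + 4*j)
T(s, y)*(607 - 149) = (36 + 4*4 + 4*40)*(607 - 149) = (36 + 16 + 160)*458 = 212*458 = 97096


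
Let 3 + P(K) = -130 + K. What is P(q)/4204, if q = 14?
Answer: -119/4204 ≈ -0.028306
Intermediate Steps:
P(K) = -133 + K (P(K) = -3 + (-130 + K) = -133 + K)
P(q)/4204 = (-133 + 14)/4204 = -119*1/4204 = -119/4204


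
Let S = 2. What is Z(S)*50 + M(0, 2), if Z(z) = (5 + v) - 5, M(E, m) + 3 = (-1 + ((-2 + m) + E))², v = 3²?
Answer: 448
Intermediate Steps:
v = 9
M(E, m) = -3 + (-3 + E + m)² (M(E, m) = -3 + (-1 + ((-2 + m) + E))² = -3 + (-1 + (-2 + E + m))² = -3 + (-3 + E + m)²)
Z(z) = 9 (Z(z) = (5 + 9) - 5 = 14 - 5 = 9)
Z(S)*50 + M(0, 2) = 9*50 + (-3 + (-3 + 0 + 2)²) = 450 + (-3 + (-1)²) = 450 + (-3 + 1) = 450 - 2 = 448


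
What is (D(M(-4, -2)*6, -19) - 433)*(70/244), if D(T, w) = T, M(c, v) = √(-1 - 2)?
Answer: -15155/122 + 105*I*√3/61 ≈ -124.22 + 2.9814*I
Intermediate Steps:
M(c, v) = I*√3 (M(c, v) = √(-3) = I*√3)
(D(M(-4, -2)*6, -19) - 433)*(70/244) = ((I*√3)*6 - 433)*(70/244) = (6*I*√3 - 433)*(70*(1/244)) = (-433 + 6*I*√3)*(35/122) = -15155/122 + 105*I*√3/61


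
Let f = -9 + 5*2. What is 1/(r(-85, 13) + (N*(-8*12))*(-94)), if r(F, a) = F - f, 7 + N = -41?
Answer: -1/433238 ≈ -2.3082e-6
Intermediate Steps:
N = -48 (N = -7 - 41 = -48)
f = 1 (f = -9 + 10 = 1)
r(F, a) = -1 + F (r(F, a) = F - 1*1 = F - 1 = -1 + F)
1/(r(-85, 13) + (N*(-8*12))*(-94)) = 1/((-1 - 85) - (-384)*12*(-94)) = 1/(-86 - 48*(-96)*(-94)) = 1/(-86 + 4608*(-94)) = 1/(-86 - 433152) = 1/(-433238) = -1/433238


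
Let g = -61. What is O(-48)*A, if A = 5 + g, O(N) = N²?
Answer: -129024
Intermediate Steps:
A = -56 (A = 5 - 61 = -56)
O(-48)*A = (-48)²*(-56) = 2304*(-56) = -129024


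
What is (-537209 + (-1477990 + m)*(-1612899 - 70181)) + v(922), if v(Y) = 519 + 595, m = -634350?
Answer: 3555236671105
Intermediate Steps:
v(Y) = 1114
(-537209 + (-1477990 + m)*(-1612899 - 70181)) + v(922) = (-537209 + (-1477990 - 634350)*(-1612899 - 70181)) + 1114 = (-537209 - 2112340*(-1683080)) + 1114 = (-537209 + 3555237207200) + 1114 = 3555236669991 + 1114 = 3555236671105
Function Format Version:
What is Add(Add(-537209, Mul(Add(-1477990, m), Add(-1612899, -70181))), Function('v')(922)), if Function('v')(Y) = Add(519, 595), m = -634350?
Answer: 3555236671105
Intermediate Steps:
Function('v')(Y) = 1114
Add(Add(-537209, Mul(Add(-1477990, m), Add(-1612899, -70181))), Function('v')(922)) = Add(Add(-537209, Mul(Add(-1477990, -634350), Add(-1612899, -70181))), 1114) = Add(Add(-537209, Mul(-2112340, -1683080)), 1114) = Add(Add(-537209, 3555237207200), 1114) = Add(3555236669991, 1114) = 3555236671105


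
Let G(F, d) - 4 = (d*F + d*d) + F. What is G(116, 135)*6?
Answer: 204030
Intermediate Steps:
G(F, d) = 4 + F + d² + F*d (G(F, d) = 4 + ((d*F + d*d) + F) = 4 + ((F*d + d²) + F) = 4 + ((d² + F*d) + F) = 4 + (F + d² + F*d) = 4 + F + d² + F*d)
G(116, 135)*6 = (4 + 116 + 135² + 116*135)*6 = (4 + 116 + 18225 + 15660)*6 = 34005*6 = 204030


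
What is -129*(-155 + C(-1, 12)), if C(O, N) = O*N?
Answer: 21543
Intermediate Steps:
C(O, N) = N*O
-129*(-155 + C(-1, 12)) = -129*(-155 + 12*(-1)) = -129*(-155 - 12) = -129*(-167) = 21543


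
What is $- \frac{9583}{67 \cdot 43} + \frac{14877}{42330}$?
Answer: $- \frac{120929251}{40650910} \approx -2.9748$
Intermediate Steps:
$- \frac{9583}{67 \cdot 43} + \frac{14877}{42330} = - \frac{9583}{2881} + 14877 \cdot \frac{1}{42330} = \left(-9583\right) \frac{1}{2881} + \frac{4959}{14110} = - \frac{9583}{2881} + \frac{4959}{14110} = - \frac{120929251}{40650910}$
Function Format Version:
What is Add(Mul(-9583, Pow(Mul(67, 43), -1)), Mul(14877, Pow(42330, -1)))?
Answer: Rational(-120929251, 40650910) ≈ -2.9748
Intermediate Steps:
Add(Mul(-9583, Pow(Mul(67, 43), -1)), Mul(14877, Pow(42330, -1))) = Add(Mul(-9583, Pow(2881, -1)), Mul(14877, Rational(1, 42330))) = Add(Mul(-9583, Rational(1, 2881)), Rational(4959, 14110)) = Add(Rational(-9583, 2881), Rational(4959, 14110)) = Rational(-120929251, 40650910)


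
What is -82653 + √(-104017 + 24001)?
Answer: -82653 + 4*I*√5001 ≈ -82653.0 + 282.87*I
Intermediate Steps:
-82653 + √(-104017 + 24001) = -82653 + √(-80016) = -82653 + 4*I*√5001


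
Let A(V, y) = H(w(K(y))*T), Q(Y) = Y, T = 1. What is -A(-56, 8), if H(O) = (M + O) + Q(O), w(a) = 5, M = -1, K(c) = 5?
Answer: -9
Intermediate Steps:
H(O) = -1 + 2*O (H(O) = (-1 + O) + O = -1 + 2*O)
A(V, y) = 9 (A(V, y) = -1 + 2*(5*1) = -1 + 2*5 = -1 + 10 = 9)
-A(-56, 8) = -1*9 = -9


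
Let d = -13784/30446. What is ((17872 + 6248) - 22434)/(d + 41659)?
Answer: 8555326/211389355 ≈ 0.040472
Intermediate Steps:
d = -6892/15223 (d = -13784*1/30446 = -6892/15223 ≈ -0.45274)
((17872 + 6248) - 22434)/(d + 41659) = ((17872 + 6248) - 22434)/(-6892/15223 + 41659) = (24120 - 22434)/(634168065/15223) = 1686*(15223/634168065) = 8555326/211389355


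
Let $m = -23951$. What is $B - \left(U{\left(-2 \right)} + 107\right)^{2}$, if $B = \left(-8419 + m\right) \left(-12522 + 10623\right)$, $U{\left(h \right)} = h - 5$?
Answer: $61460630$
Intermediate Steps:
$U{\left(h \right)} = -5 + h$ ($U{\left(h \right)} = h - 5 = -5 + h$)
$B = 61470630$ ($B = \left(-8419 - 23951\right) \left(-12522 + 10623\right) = \left(-32370\right) \left(-1899\right) = 61470630$)
$B - \left(U{\left(-2 \right)} + 107\right)^{2} = 61470630 - \left(\left(-5 - 2\right) + 107\right)^{2} = 61470630 - \left(-7 + 107\right)^{2} = 61470630 - 100^{2} = 61470630 - 10000 = 61460630$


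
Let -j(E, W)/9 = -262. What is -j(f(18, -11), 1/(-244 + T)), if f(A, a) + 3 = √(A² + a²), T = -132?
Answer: -2358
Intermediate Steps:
f(A, a) = -3 + √(A² + a²)
j(E, W) = 2358 (j(E, W) = -9*(-262) = 2358)
-j(f(18, -11), 1/(-244 + T)) = -1*2358 = -2358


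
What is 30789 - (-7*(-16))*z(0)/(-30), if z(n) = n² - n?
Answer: 30789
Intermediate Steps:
30789 - (-7*(-16))*z(0)/(-30) = 30789 - (-7*(-16))*(0*(-1 + 0))/(-30) = 30789 - 112*(0*(-1))*(-1/30) = 30789 - 112*0*(-1/30) = 30789 - 112*0 = 30789 - 1*0 = 30789 + 0 = 30789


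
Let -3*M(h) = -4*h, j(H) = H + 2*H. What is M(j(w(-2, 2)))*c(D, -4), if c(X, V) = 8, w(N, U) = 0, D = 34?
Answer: 0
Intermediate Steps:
j(H) = 3*H
M(h) = 4*h/3 (M(h) = -(-4)*h/3 = 4*h/3)
M(j(w(-2, 2)))*c(D, -4) = (4*(3*0)/3)*8 = ((4/3)*0)*8 = 0*8 = 0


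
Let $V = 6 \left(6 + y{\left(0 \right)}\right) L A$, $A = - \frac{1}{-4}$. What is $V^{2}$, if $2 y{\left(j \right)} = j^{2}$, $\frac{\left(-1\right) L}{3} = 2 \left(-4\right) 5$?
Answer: $1166400$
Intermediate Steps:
$L = 120$ ($L = - 3 \cdot 2 \left(-4\right) 5 = - 3 \left(\left(-8\right) 5\right) = \left(-3\right) \left(-40\right) = 120$)
$y{\left(j \right)} = \frac{j^{2}}{2}$
$A = \frac{1}{4}$ ($A = \left(-1\right) \left(- \frac{1}{4}\right) = \frac{1}{4} \approx 0.25$)
$V = 1080$ ($V = 6 \left(6 + \frac{0^{2}}{2}\right) 120 \cdot \frac{1}{4} = 6 \left(6 + \frac{1}{2} \cdot 0\right) 120 \cdot \frac{1}{4} = 6 \left(6 + 0\right) 120 \cdot \frac{1}{4} = 6 \cdot 6 \cdot 120 \cdot \frac{1}{4} = 36 \cdot 120 \cdot \frac{1}{4} = 4320 \cdot \frac{1}{4} = 1080$)
$V^{2} = 1080^{2} = 1166400$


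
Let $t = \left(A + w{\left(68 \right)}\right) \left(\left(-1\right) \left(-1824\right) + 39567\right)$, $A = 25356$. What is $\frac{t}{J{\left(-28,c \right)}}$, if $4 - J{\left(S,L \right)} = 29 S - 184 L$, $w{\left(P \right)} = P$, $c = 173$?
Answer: $\frac{18791514}{583} \approx 32232.0$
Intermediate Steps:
$J{\left(S,L \right)} = 4 - 29 S + 184 L$ ($J{\left(S,L \right)} = 4 - \left(29 S - 184 L\right) = 4 - \left(- 184 L + 29 S\right) = 4 + \left(- 29 S + 184 L\right) = 4 - 29 S + 184 L$)
$t = 1052324784$ ($t = \left(25356 + 68\right) \left(\left(-1\right) \left(-1824\right) + 39567\right) = 25424 \left(1824 + 39567\right) = 25424 \cdot 41391 = 1052324784$)
$\frac{t}{J{\left(-28,c \right)}} = \frac{1052324784}{4 - -812 + 184 \cdot 173} = \frac{1052324784}{4 + 812 + 31832} = \frac{1052324784}{32648} = 1052324784 \cdot \frac{1}{32648} = \frac{18791514}{583}$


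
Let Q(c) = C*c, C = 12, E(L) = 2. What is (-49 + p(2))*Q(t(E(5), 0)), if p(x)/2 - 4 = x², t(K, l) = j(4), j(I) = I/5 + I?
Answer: -9504/5 ≈ -1900.8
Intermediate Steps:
j(I) = 6*I/5 (j(I) = I*(⅕) + I = I/5 + I = 6*I/5)
t(K, l) = 24/5 (t(K, l) = (6/5)*4 = 24/5)
Q(c) = 12*c
p(x) = 8 + 2*x²
(-49 + p(2))*Q(t(E(5), 0)) = (-49 + (8 + 2*2²))*(12*(24/5)) = (-49 + (8 + 2*4))*(288/5) = (-49 + (8 + 8))*(288/5) = (-49 + 16)*(288/5) = -33*288/5 = -9504/5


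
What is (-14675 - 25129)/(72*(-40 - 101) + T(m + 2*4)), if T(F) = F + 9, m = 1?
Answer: 6634/1689 ≈ 3.9278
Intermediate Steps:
T(F) = 9 + F
(-14675 - 25129)/(72*(-40 - 101) + T(m + 2*4)) = (-14675 - 25129)/(72*(-40 - 101) + (9 + (1 + 2*4))) = -39804/(72*(-141) + (9 + (1 + 8))) = -39804/(-10152 + (9 + 9)) = -39804/(-10152 + 18) = -39804/(-10134) = -39804*(-1/10134) = 6634/1689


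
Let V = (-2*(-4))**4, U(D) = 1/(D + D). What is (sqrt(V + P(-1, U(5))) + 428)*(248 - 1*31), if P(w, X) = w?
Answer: 92876 + 651*sqrt(455) ≈ 1.0676e+5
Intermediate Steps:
U(D) = 1/(2*D)
V = 4096 (V = 8**4 = 4096)
(sqrt(V + P(-1, U(5))) + 428)*(248 - 1*31) = (sqrt(4096 - 1) + 428)*(248 - 1*31) = (sqrt(4095) + 428)*(248 - 31) = (3*sqrt(455) + 428)*217 = (428 + 3*sqrt(455))*217 = 92876 + 651*sqrt(455)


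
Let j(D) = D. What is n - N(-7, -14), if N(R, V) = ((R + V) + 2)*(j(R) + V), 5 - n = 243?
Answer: -637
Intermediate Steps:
n = -238 (n = 5 - 1*243 = 5 - 243 = -238)
N(R, V) = (R + V)*(2 + R + V) (N(R, V) = ((R + V) + 2)*(R + V) = (2 + R + V)*(R + V) = (R + V)*(2 + R + V))
n - N(-7, -14) = -238 - ((-7)**2 + (-14)**2 + 2*(-7) + 2*(-14) + 2*(-7)*(-14)) = -238 - (49 + 196 - 14 - 28 + 196) = -238 - 1*399 = -238 - 399 = -637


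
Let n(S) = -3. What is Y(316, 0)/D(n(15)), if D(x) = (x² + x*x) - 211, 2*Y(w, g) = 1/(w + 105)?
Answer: -1/162506 ≈ -6.1536e-6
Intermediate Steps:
Y(w, g) = 1/(2*(105 + w)) (Y(w, g) = 1/(2*(w + 105)) = 1/(2*(105 + w)))
D(x) = -211 + 2*x² (D(x) = (x² + x²) - 211 = 2*x² - 211 = -211 + 2*x²)
Y(316, 0)/D(n(15)) = (1/(2*(105 + 316)))/(-211 + 2*(-3)²) = ((½)/421)/(-211 + 2*9) = ((½)*(1/421))/(-211 + 18) = (1/842)/(-193) = (1/842)*(-1/193) = -1/162506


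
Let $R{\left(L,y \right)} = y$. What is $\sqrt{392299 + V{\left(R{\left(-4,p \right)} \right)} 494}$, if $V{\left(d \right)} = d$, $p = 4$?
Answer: $5 \sqrt{15771} \approx 627.91$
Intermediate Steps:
$\sqrt{392299 + V{\left(R{\left(-4,p \right)} \right)} 494} = \sqrt{392299 + 4 \cdot 494} = \sqrt{392299 + 1976} = \sqrt{394275} = 5 \sqrt{15771}$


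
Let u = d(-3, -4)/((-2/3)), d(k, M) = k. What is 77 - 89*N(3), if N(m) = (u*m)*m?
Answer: -7055/2 ≈ -3527.5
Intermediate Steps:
u = 9/2 (u = -3/((-2/3)) = -3/((-2*1/3)) = -3/(-2/3) = -3*(-3/2) = 9/2 ≈ 4.5000)
N(m) = 9*m**2/2 (N(m) = (9*m/2)*m = 9*m**2/2)
77 - 89*N(3) = 77 - 801*3**2/2 = 77 - 801*9/2 = 77 - 89*81/2 = 77 - 7209/2 = -7055/2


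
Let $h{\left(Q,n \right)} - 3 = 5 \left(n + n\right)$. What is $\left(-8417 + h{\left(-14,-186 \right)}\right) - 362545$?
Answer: $-372819$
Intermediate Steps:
$h{\left(Q,n \right)} = 3 + 10 n$ ($h{\left(Q,n \right)} = 3 + 5 \left(n + n\right) = 3 + 5 \cdot 2 n = 3 + 10 n$)
$\left(-8417 + h{\left(-14,-186 \right)}\right) - 362545 = \left(-8417 + \left(3 + 10 \left(-186\right)\right)\right) - 362545 = \left(-8417 + \left(3 - 1860\right)\right) - 362545 = \left(-8417 - 1857\right) - 362545 = -10274 - 362545 = -372819$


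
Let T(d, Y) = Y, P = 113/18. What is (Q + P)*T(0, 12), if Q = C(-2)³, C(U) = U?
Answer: -62/3 ≈ -20.667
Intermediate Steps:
P = 113/18 (P = 113*(1/18) = 113/18 ≈ 6.2778)
Q = -8 (Q = (-2)³ = -8)
(Q + P)*T(0, 12) = (-8 + 113/18)*12 = -31/18*12 = -62/3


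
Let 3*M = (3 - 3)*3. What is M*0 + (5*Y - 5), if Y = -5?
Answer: -30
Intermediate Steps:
M = 0 (M = ((3 - 3)*3)/3 = (0*3)/3 = (⅓)*0 = 0)
M*0 + (5*Y - 5) = 0*0 + (5*(-5) - 5) = 0 + (-25 - 5) = 0 - 30 = -30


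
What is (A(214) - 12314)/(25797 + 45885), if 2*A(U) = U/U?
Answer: -8209/47788 ≈ -0.17178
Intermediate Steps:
A(U) = ½ (A(U) = (U/U)/2 = (½)*1 = ½)
(A(214) - 12314)/(25797 + 45885) = (½ - 12314)/(25797 + 45885) = -24627/2/71682 = -24627/2*1/71682 = -8209/47788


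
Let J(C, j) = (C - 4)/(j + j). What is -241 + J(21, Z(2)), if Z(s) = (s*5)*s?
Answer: -9623/40 ≈ -240.57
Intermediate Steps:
Z(s) = 5*s² (Z(s) = (5*s)*s = 5*s²)
J(C, j) = (-4 + C)/(2*j) (J(C, j) = (-4 + C)/((2*j)) = (-4 + C)*(1/(2*j)) = (-4 + C)/(2*j))
-241 + J(21, Z(2)) = -241 + (-4 + 21)/(2*((5*2²))) = -241 + (½)*17/(5*4) = -241 + (½)*17/20 = -241 + (½)*(1/20)*17 = -241 + 17/40 = -9623/40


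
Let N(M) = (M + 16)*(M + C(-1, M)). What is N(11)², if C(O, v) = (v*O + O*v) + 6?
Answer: 18225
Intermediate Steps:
C(O, v) = 6 + 2*O*v (C(O, v) = (O*v + O*v) + 6 = 2*O*v + 6 = 6 + 2*O*v)
N(M) = (6 - M)*(16 + M) (N(M) = (M + 16)*(M + (6 + 2*(-1)*M)) = (16 + M)*(M + (6 - 2*M)) = (16 + M)*(6 - M) = (6 - M)*(16 + M))
N(11)² = (96 - 1*11² - 10*11)² = (96 - 1*121 - 110)² = (96 - 121 - 110)² = (-135)² = 18225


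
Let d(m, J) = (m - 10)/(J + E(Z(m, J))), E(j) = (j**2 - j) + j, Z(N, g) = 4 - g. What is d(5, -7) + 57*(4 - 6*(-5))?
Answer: 220927/114 ≈ 1938.0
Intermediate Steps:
E(j) = j**2
d(m, J) = (-10 + m)/(J + (4 - J)**2) (d(m, J) = (m - 10)/(J + (4 - J)**2) = (-10 + m)/(J + (4 - J)**2))
d(5, -7) + 57*(4 - 6*(-5)) = (-10 + 5)/(-7 + (-4 - 7)**2) + 57*(4 - 6*(-5)) = -5/(-7 + (-11)**2) + 57*(4 + 30) = -5/(-7 + 121) + 57*34 = -5/114 + 1938 = 220927/114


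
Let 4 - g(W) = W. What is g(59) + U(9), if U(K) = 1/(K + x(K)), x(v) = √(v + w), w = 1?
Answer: -3896/71 - √10/71 ≈ -54.918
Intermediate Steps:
g(W) = 4 - W
x(v) = √(1 + v) (x(v) = √(v + 1) = √(1 + v))
U(K) = 1/(K + √(1 + K))
g(59) + U(9) = (4 - 1*59) + 1/(9 + √(1 + 9)) = (4 - 59) + 1/(9 + √10) = -55 + 1/(9 + √10)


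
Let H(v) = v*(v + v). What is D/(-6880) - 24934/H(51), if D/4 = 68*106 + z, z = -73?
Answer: -8000275/894744 ≈ -8.9414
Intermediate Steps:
H(v) = 2*v**2 (H(v) = v*(2*v) = 2*v**2)
D = 28540 (D = 4*(68*106 - 73) = 4*(7208 - 73) = 4*7135 = 28540)
D/(-6880) - 24934/H(51) = 28540/(-6880) - 24934/(2*51**2) = 28540*(-1/6880) - 24934/(2*2601) = -1427/344 - 24934/5202 = -1427/344 - 24934*1/5202 = -1427/344 - 12467/2601 = -8000275/894744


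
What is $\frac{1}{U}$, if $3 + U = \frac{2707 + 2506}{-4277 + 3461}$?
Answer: $- \frac{816}{7661} \approx -0.10651$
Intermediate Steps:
$U = - \frac{7661}{816}$ ($U = -3 + \frac{2707 + 2506}{-4277 + 3461} = -3 + \frac{5213}{-816} = -3 + 5213 \left(- \frac{1}{816}\right) = -3 - \frac{5213}{816} = - \frac{7661}{816} \approx -9.3885$)
$\frac{1}{U} = \frac{1}{- \frac{7661}{816}} = - \frac{816}{7661}$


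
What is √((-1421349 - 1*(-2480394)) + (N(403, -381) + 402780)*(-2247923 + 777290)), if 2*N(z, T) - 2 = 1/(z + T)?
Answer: I*√286693530299715/22 ≈ 7.6964e+5*I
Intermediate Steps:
N(z, T) = 1 + 1/(2*(T + z)) (N(z, T) = 1 + 1/(2*(z + T)) = 1 + 1/(2*(T + z)))
√((-1421349 - 1*(-2480394)) + (N(403, -381) + 402780)*(-2247923 + 777290)) = √((-1421349 - 1*(-2480394)) + ((½ - 381 + 403)/(-381 + 403) + 402780)*(-2247923 + 777290)) = √((-1421349 + 2480394) + ((45/2)/22 + 402780)*(-1470633)) = √(1059045 + ((1/22)*(45/2) + 402780)*(-1470633)) = √(1059045 + (45/44 + 402780)*(-1470633)) = √(1059045 + (17722365/44)*(-1470633)) = √(1059045 - 26063094807045/44) = √(-26063048209065/44) = I*√286693530299715/22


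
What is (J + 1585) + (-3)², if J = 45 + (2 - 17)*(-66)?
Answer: 2629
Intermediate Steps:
J = 1035 (J = 45 - 15*(-66) = 45 + 990 = 1035)
(J + 1585) + (-3)² = (1035 + 1585) + (-3)² = 2620 + 9 = 2629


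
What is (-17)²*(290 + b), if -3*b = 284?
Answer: 169354/3 ≈ 56451.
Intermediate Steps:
b = -284/3 (b = -⅓*284 = -284/3 ≈ -94.667)
(-17)²*(290 + b) = (-17)²*(290 - 284/3) = 289*(586/3) = 169354/3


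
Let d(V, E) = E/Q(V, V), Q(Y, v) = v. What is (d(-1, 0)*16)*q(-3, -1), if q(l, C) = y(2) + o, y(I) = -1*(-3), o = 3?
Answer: 0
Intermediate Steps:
y(I) = 3
q(l, C) = 6 (q(l, C) = 3 + 3 = 6)
d(V, E) = E/V
(d(-1, 0)*16)*q(-3, -1) = ((0/(-1))*16)*6 = ((0*(-1))*16)*6 = (0*16)*6 = 0*6 = 0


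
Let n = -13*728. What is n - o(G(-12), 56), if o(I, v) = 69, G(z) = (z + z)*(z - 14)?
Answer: -9533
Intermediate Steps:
G(z) = 2*z*(-14 + z) (G(z) = (2*z)*(-14 + z) = 2*z*(-14 + z))
n = -9464
n - o(G(-12), 56) = -9464 - 1*69 = -9464 - 69 = -9533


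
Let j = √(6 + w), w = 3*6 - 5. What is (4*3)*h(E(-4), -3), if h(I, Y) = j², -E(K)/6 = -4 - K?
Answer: 228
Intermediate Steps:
w = 13 (w = 18 - 5 = 13)
E(K) = 24 + 6*K (E(K) = -6*(-4 - K) = 24 + 6*K)
j = √19 (j = √(6 + 13) = √19 ≈ 4.3589)
h(I, Y) = 19 (h(I, Y) = (√19)² = 19)
(4*3)*h(E(-4), -3) = (4*3)*19 = 12*19 = 228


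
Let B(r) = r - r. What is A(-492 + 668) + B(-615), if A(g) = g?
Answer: 176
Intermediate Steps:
B(r) = 0
A(-492 + 668) + B(-615) = (-492 + 668) + 0 = 176 + 0 = 176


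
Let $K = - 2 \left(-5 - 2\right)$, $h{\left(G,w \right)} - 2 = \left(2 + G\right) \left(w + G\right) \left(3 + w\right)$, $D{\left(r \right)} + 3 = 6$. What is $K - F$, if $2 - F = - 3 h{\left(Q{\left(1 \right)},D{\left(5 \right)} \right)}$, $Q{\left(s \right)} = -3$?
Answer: $6$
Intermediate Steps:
$D{\left(r \right)} = 3$ ($D{\left(r \right)} = -3 + 6 = 3$)
$h{\left(G,w \right)} = 2 + \left(2 + G\right) \left(3 + w\right) \left(G + w\right)$ ($h{\left(G,w \right)} = 2 + \left(2 + G\right) \left(w + G\right) \left(3 + w\right) = 2 + \left(2 + G\right) \left(G + w\right) \left(3 + w\right) = 2 + \left(2 + G\right) \left(3 + w\right) \left(G + w\right)$)
$K = 14$ ($K = \left(-2\right) \left(-7\right) = 14$)
$F = 8$ ($F = 2 - - 3 \left(2 + 2 \cdot 3^{2} + 3 \left(-3\right)^{2} + 6 \left(-3\right) + 6 \cdot 3 - 3 \cdot 3^{2} + 3 \left(-3\right)^{2} + 5 \left(-3\right) 3\right) = 2 - - 3 \left(2 + 2 \cdot 9 + 3 \cdot 9 - 18 + 18 - 27 + 3 \cdot 9 - 45\right) = 2 - - 3 \left(2 + 18 + 27 - 18 + 18 - 27 + 27 - 45\right) = 2 - \left(-3\right) 2 = 2 - -6 = 2 + 6 = 8$)
$K - F = 14 - 8 = 6$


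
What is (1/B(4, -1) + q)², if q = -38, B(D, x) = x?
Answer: 1521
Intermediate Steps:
(1/B(4, -1) + q)² = (1/(-1) - 38)² = (-1 - 38)² = (-39)² = 1521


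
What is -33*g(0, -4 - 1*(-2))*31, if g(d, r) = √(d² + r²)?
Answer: -2046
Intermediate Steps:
-33*g(0, -4 - 1*(-2))*31 = -33*√(0² + (-4 - 1*(-2))²)*31 = -33*√(0 + (-4 + 2)²)*31 = -33*√(0 + (-2)²)*31 = -33*√(0 + 4)*31 = -33*√4*31 = -33*2*31 = -66*31 = -2046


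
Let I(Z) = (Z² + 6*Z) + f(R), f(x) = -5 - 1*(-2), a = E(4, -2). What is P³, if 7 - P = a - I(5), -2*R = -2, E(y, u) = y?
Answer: 166375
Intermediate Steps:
a = 4
R = 1 (R = -½*(-2) = 1)
f(x) = -3 (f(x) = -5 + 2 = -3)
I(Z) = -3 + Z² + 6*Z (I(Z) = (Z² + 6*Z) - 3 = -3 + Z² + 6*Z)
P = 55 (P = 7 - (4 - (-3 + 5² + 6*5)) = 7 - (4 - (-3 + 25 + 30)) = 7 - (4 - 1*52) = 7 - (4 - 52) = 7 - 1*(-48) = 7 + 48 = 55)
P³ = 55³ = 166375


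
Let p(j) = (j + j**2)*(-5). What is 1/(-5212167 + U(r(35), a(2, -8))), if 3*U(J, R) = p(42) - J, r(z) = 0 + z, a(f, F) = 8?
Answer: -3/15645566 ≈ -1.9175e-7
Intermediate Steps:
p(j) = -5*j - 5*j**2
r(z) = z
U(J, R) = -3010 - J/3 (U(J, R) = (-5*42*(1 + 42) - J)/3 = (-5*42*43 - J)/3 = (-9030 - J)/3 = -3010 - J/3)
1/(-5212167 + U(r(35), a(2, -8))) = 1/(-5212167 + (-3010 - 1/3*35)) = 1/(-5212167 + (-3010 - 35/3)) = 1/(-5212167 - 9065/3) = 1/(-15645566/3) = -3/15645566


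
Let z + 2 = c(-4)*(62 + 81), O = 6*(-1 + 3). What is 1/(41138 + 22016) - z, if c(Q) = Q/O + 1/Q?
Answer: 32366431/378924 ≈ 85.417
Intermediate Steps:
O = 12 (O = 6*2 = 12)
c(Q) = 1/Q + Q/12 (c(Q) = Q/12 + 1/Q = 1/Q + Q/12)
z = -1025/12 (z = -2 + (1/(-4) + (1/12)*(-4))*(62 + 81) = -2 + (-¼ - ⅓)*143 = -2 - 7/12*143 = -2 - 1001/12 = -1025/12 ≈ -85.417)
1/(41138 + 22016) - z = 1/(41138 + 22016) - 1*(-1025/12) = 1/63154 + 1025/12 = 32366431/378924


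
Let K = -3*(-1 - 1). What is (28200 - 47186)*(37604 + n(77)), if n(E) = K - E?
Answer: -712601538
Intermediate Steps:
K = 6 (K = -3*(-2) = 6)
n(E) = 6 - E
(28200 - 47186)*(37604 + n(77)) = (28200 - 47186)*(37604 + (6 - 1*77)) = -18986*(37604 + (6 - 77)) = -18986*(37604 - 71) = -18986*37533 = -712601538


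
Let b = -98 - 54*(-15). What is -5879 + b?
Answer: -5167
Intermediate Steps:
b = 712 (b = -98 + 810 = 712)
-5879 + b = -5879 + 712 = -5167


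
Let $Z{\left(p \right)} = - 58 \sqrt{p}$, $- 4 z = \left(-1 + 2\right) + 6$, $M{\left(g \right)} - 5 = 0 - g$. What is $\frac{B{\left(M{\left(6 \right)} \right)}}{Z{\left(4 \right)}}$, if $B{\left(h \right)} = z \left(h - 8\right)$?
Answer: $- \frac{63}{464} \approx -0.13578$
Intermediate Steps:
$M{\left(g \right)} = 5 - g$ ($M{\left(g \right)} = 5 + \left(0 - g\right) = 5 - g$)
$z = - \frac{7}{4}$ ($z = - \frac{\left(-1 + 2\right) + 6}{4} = - \frac{1 + 6}{4} = \left(- \frac{1}{4}\right) 7 = - \frac{7}{4} \approx -1.75$)
$B{\left(h \right)} = 14 - \frac{7 h}{4}$ ($B{\left(h \right)} = - \frac{7 \left(h - 8\right)}{4} = - \frac{7 \left(-8 + h\right)}{4} = 14 - \frac{7 h}{4}$)
$\frac{B{\left(M{\left(6 \right)} \right)}}{Z{\left(4 \right)}} = \frac{14 - \frac{7 \left(5 - 6\right)}{4}}{\left(-58\right) \sqrt{4}} = \frac{14 - \frac{7 \left(5 - 6\right)}{4}}{\left(-58\right) 2} = \frac{14 - - \frac{7}{4}}{-116} = \left(14 + \frac{7}{4}\right) \left(- \frac{1}{116}\right) = \frac{63}{4} \left(- \frac{1}{116}\right) = - \frac{63}{464}$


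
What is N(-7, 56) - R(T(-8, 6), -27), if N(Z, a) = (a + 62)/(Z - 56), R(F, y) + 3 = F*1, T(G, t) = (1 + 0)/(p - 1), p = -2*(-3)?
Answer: 292/315 ≈ 0.92698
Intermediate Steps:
p = 6
T(G, t) = 1/5 (T(G, t) = (1 + 0)/(6 - 1) = 1/5)
R(F, y) = -3 + F (R(F, y) = -3 + F*1 = -3 + F)
N(Z, a) = (62 + a)/(-56 + Z)
N(-7, 56) - R(T(-8, 6), -27) = (62 + 56)/(-56 - 7) - (-3 + 1/5) = 118/(-63) - 1*(-14/5) = -1/63*118 + 14/5 = -118/63 + 14/5 = 292/315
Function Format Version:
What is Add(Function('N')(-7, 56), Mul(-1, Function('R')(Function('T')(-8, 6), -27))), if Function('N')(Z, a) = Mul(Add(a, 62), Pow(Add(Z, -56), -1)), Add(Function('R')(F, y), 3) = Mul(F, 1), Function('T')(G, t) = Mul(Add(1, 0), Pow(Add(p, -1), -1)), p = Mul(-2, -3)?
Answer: Rational(292, 315) ≈ 0.92698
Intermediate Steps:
p = 6
Function('T')(G, t) = Rational(1, 5) (Function('T')(G, t) = Mul(Add(1, 0), Pow(Add(6, -1), -1)) = Mul(1, Pow(5, -1)) = Mul(1, Rational(1, 5)) = Rational(1, 5))
Function('R')(F, y) = Add(-3, F) (Function('R')(F, y) = Add(-3, Mul(F, 1)) = Add(-3, F))
Function('N')(Z, a) = Mul(Pow(Add(-56, Z), -1), Add(62, a)) (Function('N')(Z, a) = Mul(Add(62, a), Pow(Add(-56, Z), -1)) = Mul(Pow(Add(-56, Z), -1), Add(62, a)))
Add(Function('N')(-7, 56), Mul(-1, Function('R')(Function('T')(-8, 6), -27))) = Add(Mul(Pow(Add(-56, -7), -1), Add(62, 56)), Mul(-1, Add(-3, Rational(1, 5)))) = Add(Mul(Pow(-63, -1), 118), Mul(-1, Rational(-14, 5))) = Add(Mul(Rational(-1, 63), 118), Rational(14, 5)) = Add(Rational(-118, 63), Rational(14, 5)) = Rational(292, 315)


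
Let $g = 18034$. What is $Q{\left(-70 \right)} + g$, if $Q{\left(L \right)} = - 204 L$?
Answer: $32314$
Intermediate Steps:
$Q{\left(-70 \right)} + g = \left(-204\right) \left(-70\right) + 18034 = 14280 + 18034 = 32314$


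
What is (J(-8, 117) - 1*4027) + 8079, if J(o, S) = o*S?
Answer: 3116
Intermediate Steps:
J(o, S) = S*o
(J(-8, 117) - 1*4027) + 8079 = (117*(-8) - 1*4027) + 8079 = (-936 - 4027) + 8079 = -4963 + 8079 = 3116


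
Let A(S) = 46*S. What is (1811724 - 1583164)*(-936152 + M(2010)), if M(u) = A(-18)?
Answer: -214156148800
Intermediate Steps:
M(u) = -828 (M(u) = 46*(-18) = -828)
(1811724 - 1583164)*(-936152 + M(2010)) = (1811724 - 1583164)*(-936152 - 828) = 228560*(-936980) = -214156148800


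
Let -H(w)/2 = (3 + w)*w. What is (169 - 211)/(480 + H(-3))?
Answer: -7/80 ≈ -0.087500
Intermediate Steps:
H(w) = -2*w*(3 + w) (H(w) = -2*(3 + w)*w = -2*w*(3 + w))
(169 - 211)/(480 + H(-3)) = (169 - 211)/(480 - 2*(-3)*(3 - 3)) = -42/(480 - 2*(-3)*0) = -42/(480 + 0) = -42/480 = -42*1/480 = -7/80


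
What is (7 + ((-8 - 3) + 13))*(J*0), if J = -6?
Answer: 0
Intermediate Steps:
(7 + ((-8 - 3) + 13))*(J*0) = (7 + ((-8 - 3) + 13))*(-6*0) = (7 + (-11 + 13))*0 = (7 + 2)*0 = 9*0 = 0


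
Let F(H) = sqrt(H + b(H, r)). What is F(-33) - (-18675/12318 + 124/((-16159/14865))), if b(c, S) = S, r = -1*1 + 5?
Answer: 7669015335/66348854 + I*sqrt(29) ≈ 115.59 + 5.3852*I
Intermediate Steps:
r = 4 (r = -1 + 5 = 4)
F(H) = sqrt(4 + H) (F(H) = sqrt(H + 4) = sqrt(4 + H))
F(-33) - (-18675/12318 + 124/((-16159/14865))) = sqrt(4 - 33) - (-18675/12318 + 124/((-16159/14865))) = sqrt(-29) - (-18675*1/12318 + 124/((-16159*1/14865))) = I*sqrt(29) - (-6225/4106 + 124/(-16159/14865)) = I*sqrt(29) - (-6225/4106 + 124*(-14865/16159)) = I*sqrt(29) - (-6225/4106 - 1843260/16159) = I*sqrt(29) - 1*(-7669015335/66348854) = I*sqrt(29) + 7669015335/66348854 = 7669015335/66348854 + I*sqrt(29)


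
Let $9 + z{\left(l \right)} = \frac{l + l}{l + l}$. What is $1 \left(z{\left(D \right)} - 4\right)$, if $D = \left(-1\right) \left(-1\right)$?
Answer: $-12$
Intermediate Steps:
$D = 1$
$z{\left(l \right)} = -8$ ($z{\left(l \right)} = -9 + \frac{l + l}{l + l} = -9 + \frac{2 l}{2 l} = -9 + 2 l \frac{1}{2 l} = -9 + 1 = -8$)
$1 \left(z{\left(D \right)} - 4\right) = 1 \left(-8 - 4\right) = 1 \left(-12\right) = -12$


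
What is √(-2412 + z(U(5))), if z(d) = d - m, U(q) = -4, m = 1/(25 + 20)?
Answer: I*√543605/15 ≈ 49.153*I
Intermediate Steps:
m = 1/45 ≈ 0.022222
z(d) = -1/45 + d (z(d) = d - 1*1/45 = d - 1/45 = -1/45 + d)
√(-2412 + z(U(5))) = √(-2412 + (-1/45 - 4)) = √(-2412 - 181/45) = √(-108721/45) = I*√543605/15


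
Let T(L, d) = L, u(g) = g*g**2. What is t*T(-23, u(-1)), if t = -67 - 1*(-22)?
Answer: 1035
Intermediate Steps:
u(g) = g**3
t = -45 (t = -67 + 22 = -45)
t*T(-23, u(-1)) = -45*(-23) = 1035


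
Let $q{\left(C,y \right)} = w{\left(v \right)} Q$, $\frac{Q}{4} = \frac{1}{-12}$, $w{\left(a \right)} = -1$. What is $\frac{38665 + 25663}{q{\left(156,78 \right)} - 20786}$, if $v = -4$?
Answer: $- \frac{192984}{62357} \approx -3.0948$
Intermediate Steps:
$Q = - \frac{1}{3}$ ($Q = \frac{4}{-12} = 4 \left(- \frac{1}{12}\right) = - \frac{1}{3} \approx -0.33333$)
$q{\left(C,y \right)} = \frac{1}{3}$ ($q{\left(C,y \right)} = \left(-1\right) \left(- \frac{1}{3}\right) = \frac{1}{3}$)
$\frac{38665 + 25663}{q{\left(156,78 \right)} - 20786} = \frac{38665 + 25663}{\frac{1}{3} - 20786} = \frac{64328}{- \frac{62357}{3}} = 64328 \left(- \frac{3}{62357}\right) = - \frac{192984}{62357}$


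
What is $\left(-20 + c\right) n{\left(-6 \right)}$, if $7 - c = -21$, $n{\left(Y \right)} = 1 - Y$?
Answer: $56$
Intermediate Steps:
$c = 28$ ($c = 7 - -21 = 7 + 21 = 28$)
$\left(-20 + c\right) n{\left(-6 \right)} = \left(-20 + 28\right) \left(1 - -6\right) = 8 \left(1 + 6\right) = 8 \cdot 7 = 56$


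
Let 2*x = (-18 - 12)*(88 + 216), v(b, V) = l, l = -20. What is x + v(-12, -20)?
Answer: -4580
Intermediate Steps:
v(b, V) = -20
x = -4560 (x = ((-18 - 12)*(88 + 216))/2 = (-30*304)/2 = (½)*(-9120) = -4560)
x + v(-12, -20) = -4560 - 20 = -4580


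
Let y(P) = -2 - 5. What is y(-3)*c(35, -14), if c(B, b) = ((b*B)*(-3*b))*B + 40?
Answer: 5041820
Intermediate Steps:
c(B, b) = 40 - 3*B**2*b**2 (c(B, b) = ((B*b)*(-3*b))*B + 40 = (-3*B*b**2)*B + 40 = -3*B**2*b**2 + 40 = 40 - 3*B**2*b**2)
y(P) = -7
y(-3)*c(35, -14) = -7*(40 - 3*35**2*(-14)**2) = -7*(40 - 3*1225*196) = -7*(40 - 720300) = -7*(-720260) = 5041820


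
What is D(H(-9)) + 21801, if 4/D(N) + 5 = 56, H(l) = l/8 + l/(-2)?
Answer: 1111855/51 ≈ 21801.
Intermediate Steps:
H(l) = -3*l/8 (H(l) = l*(⅛) + l*(-½) = l/8 - l/2 = -3*l/8)
D(N) = 4/51 (D(N) = 4/(-5 + 56) = 4/51)
D(H(-9)) + 21801 = 4/51 + 21801 = 1111855/51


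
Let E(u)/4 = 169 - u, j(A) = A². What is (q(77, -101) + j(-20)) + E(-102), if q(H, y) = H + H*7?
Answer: 2100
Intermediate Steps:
q(H, y) = 8*H (q(H, y) = H + 7*H = 8*H)
E(u) = 676 - 4*u (E(u) = 4*(169 - u) = 676 - 4*u)
(q(77, -101) + j(-20)) + E(-102) = (8*77 + (-20)²) + (676 - 4*(-102)) = (616 + 400) + (676 + 408) = 1016 + 1084 = 2100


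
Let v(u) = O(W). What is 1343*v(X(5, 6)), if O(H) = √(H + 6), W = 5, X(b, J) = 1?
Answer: 1343*√11 ≈ 4454.2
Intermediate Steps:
O(H) = √(6 + H)
v(u) = √11 (v(u) = √(6 + 5) = √11)
1343*v(X(5, 6)) = 1343*√11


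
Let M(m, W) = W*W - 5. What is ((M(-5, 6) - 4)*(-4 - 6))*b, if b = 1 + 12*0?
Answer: -270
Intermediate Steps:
M(m, W) = -5 + W² (M(m, W) = W² - 5 = -5 + W²)
b = 1 (b = 1 + 0 = 1)
((M(-5, 6) - 4)*(-4 - 6))*b = (((-5 + 6²) - 4)*(-4 - 6))*1 = (((-5 + 36) - 4)*(-10))*1 = ((31 - 4)*(-10))*1 = (27*(-10))*1 = -270*1 = -270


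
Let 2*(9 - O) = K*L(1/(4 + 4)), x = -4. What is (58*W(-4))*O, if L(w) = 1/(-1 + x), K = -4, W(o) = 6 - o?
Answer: 4988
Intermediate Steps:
L(w) = -⅕ (L(w) = 1/(-1 - 4) = 1/(-5) = -⅕)
O = 43/5 (O = 9 - (-2)*(-1)/5 = 9 - ½*⅘ = 9 - ⅖ = 43/5 ≈ 8.6000)
(58*W(-4))*O = (58*(6 - 1*(-4)))*(43/5) = (58*(6 + 4))*(43/5) = (58*10)*(43/5) = 580*(43/5) = 4988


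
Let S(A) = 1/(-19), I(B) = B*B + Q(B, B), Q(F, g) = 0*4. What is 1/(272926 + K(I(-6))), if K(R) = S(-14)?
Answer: 19/5185593 ≈ 3.6640e-6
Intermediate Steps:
Q(F, g) = 0
I(B) = B**2 (I(B) = B*B + 0 = B**2 + 0 = B**2)
S(A) = -1/19
K(R) = -1/19
1/(272926 + K(I(-6))) = 1/(272926 - 1/19) = 1/(5185593/19) = 19/5185593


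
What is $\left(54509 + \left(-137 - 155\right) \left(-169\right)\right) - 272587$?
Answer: $-168730$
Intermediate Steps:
$\left(54509 + \left(-137 - 155\right) \left(-169\right)\right) - 272587 = \left(54509 - -49348\right) - 272587 = \left(54509 + 49348\right) - 272587 = 103857 - 272587 = -168730$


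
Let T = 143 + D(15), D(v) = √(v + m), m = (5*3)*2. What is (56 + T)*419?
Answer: 83381 + 1257*√5 ≈ 86192.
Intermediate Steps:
m = 30 (m = 15*2 = 30)
D(v) = √(30 + v) (D(v) = √(v + 30) = √(30 + v))
T = 143 + 3*√5 (T = 143 + √(30 + 15) = 143 + √45 = 143 + 3*√5 ≈ 149.71)
(56 + T)*419 = (56 + (143 + 3*√5))*419 = (199 + 3*√5)*419 = 83381 + 1257*√5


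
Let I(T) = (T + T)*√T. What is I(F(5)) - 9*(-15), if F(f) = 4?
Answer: 151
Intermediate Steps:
I(T) = 2*T^(3/2) (I(T) = (2*T)*√T = 2*T^(3/2))
I(F(5)) - 9*(-15) = 2*4^(3/2) - 9*(-15) = 2*8 + 135 = 16 + 135 = 151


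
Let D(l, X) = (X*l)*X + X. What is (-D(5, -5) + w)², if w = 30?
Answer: 8100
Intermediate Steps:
D(l, X) = X + l*X² (D(l, X) = l*X² + X = X + l*X²)
(-D(5, -5) + w)² = (-(-5)*(1 - 5*5) + 30)² = (-(-5)*(1 - 25) + 30)² = (-(-5)*(-24) + 30)² = (-1*120 + 30)² = (-120 + 30)² = (-90)² = 8100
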